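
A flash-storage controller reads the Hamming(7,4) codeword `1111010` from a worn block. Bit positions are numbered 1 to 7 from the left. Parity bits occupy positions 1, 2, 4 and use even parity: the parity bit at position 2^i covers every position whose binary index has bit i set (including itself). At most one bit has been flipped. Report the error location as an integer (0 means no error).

s1: b1⊕b3⊕b5⊕b7 = 1⊕1⊕0⊕0 = 0
s2: b2⊕b3⊕b6⊕b7 = 1⊕1⊕1⊕0 = 1
s4: b4⊕b5⊕b6⊕b7 = 1⊕0⊕1⊕0 = 0
Syndrome (s4...s1) = 010 → position 2.

2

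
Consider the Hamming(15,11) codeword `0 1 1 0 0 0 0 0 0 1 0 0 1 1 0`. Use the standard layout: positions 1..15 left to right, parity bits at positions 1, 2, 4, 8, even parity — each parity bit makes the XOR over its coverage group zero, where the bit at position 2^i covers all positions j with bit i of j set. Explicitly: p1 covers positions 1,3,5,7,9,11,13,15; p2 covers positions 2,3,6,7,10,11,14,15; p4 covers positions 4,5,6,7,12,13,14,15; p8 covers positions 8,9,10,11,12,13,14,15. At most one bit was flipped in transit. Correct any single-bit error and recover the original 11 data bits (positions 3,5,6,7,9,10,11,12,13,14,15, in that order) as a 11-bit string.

10000100110

s1: b1⊕b3⊕b5⊕b7⊕b9⊕b11⊕b13⊕b15 = 0⊕1⊕0⊕0⊕0⊕0⊕1⊕0 = 0
s2: b2⊕b3⊕b6⊕b7⊕b10⊕b11⊕b14⊕b15 = 1⊕1⊕0⊕0⊕1⊕0⊕1⊕0 = 0
s4: b4⊕b5⊕b6⊕b7⊕b12⊕b13⊕b14⊕b15 = 0⊕0⊕0⊕0⊕0⊕1⊕1⊕0 = 0
s8: b8⊕b9⊕b10⊕b11⊕b12⊕b13⊕b14⊕b15 = 0⊕0⊕1⊕0⊕0⊕1⊕1⊕0 = 1
Syndrome (s8...s1) = 1000 → position 8.
Flip bit 8: corrected codeword = 011000010100110
Data bits at positions 3,5,6,7,9,10,11,12,13,14,15: 10000100110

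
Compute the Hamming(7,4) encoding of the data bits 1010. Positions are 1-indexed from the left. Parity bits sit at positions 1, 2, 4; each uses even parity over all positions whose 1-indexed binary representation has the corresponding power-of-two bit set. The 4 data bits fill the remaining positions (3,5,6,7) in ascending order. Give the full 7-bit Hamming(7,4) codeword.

1011010

Place data bits at non-power-of-two positions: b3=1, b5=0, b6=1, b7=0.
p1 = XOR of data positions {3,5,7} = 1⊕0⊕0 = 1
p2 = XOR of data positions {3,6,7} = 1⊕1⊕0 = 0
p4 = XOR of data positions {5,6,7} = 0⊕1⊕0 = 1
Codeword b1..b7 = 1011010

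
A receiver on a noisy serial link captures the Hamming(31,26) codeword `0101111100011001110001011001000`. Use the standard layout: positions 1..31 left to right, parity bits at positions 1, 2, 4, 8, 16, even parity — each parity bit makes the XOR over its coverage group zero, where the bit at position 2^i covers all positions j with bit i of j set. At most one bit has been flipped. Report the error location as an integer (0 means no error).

s1: b1⊕b3⊕b5⊕b7⊕b9⊕b11⊕b13⊕b15⊕b17⊕b19⊕b21⊕b23⊕b25⊕b27⊕b29⊕b31 = 0⊕0⊕1⊕1⊕0⊕0⊕1⊕0⊕1⊕0⊕0⊕0⊕1⊕0⊕0⊕0 = 1
s2: b2⊕b3⊕b6⊕b7⊕b10⊕b11⊕b14⊕b15⊕b18⊕b19⊕b22⊕b23⊕b26⊕b27⊕b30⊕b31 = 1⊕0⊕1⊕1⊕0⊕0⊕0⊕0⊕1⊕0⊕1⊕0⊕0⊕0⊕0⊕0 = 1
s4: b4⊕b5⊕b6⊕b7⊕b12⊕b13⊕b14⊕b15⊕b20⊕b21⊕b22⊕b23⊕b28⊕b29⊕b30⊕b31 = 1⊕1⊕1⊕1⊕1⊕1⊕0⊕0⊕0⊕0⊕1⊕0⊕1⊕0⊕0⊕0 = 0
s8: b8⊕b9⊕b10⊕b11⊕b12⊕b13⊕b14⊕b15⊕b24⊕b25⊕b26⊕b27⊕b28⊕b29⊕b30⊕b31 = 1⊕0⊕0⊕0⊕1⊕1⊕0⊕0⊕1⊕1⊕0⊕0⊕1⊕0⊕0⊕0 = 0
s16: b16⊕b17⊕b18⊕b19⊕b20⊕b21⊕b22⊕b23⊕b24⊕b25⊕b26⊕b27⊕b28⊕b29⊕b30⊕b31 = 1⊕1⊕1⊕0⊕0⊕0⊕1⊕0⊕1⊕1⊕0⊕0⊕1⊕0⊕0⊕0 = 1
Syndrome (s16...s1) = 10011 → position 19.

19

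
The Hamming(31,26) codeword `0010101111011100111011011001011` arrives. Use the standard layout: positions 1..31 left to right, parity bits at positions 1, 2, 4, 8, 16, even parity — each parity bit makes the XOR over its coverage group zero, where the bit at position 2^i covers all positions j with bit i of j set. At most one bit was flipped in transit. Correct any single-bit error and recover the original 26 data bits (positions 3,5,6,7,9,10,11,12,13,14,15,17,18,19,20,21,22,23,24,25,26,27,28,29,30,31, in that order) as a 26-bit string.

11011001110111011011001011

s1: b1⊕b3⊕b5⊕b7⊕b9⊕b11⊕b13⊕b15⊕b17⊕b19⊕b21⊕b23⊕b25⊕b27⊕b29⊕b31 = 0⊕1⊕1⊕1⊕1⊕0⊕1⊕0⊕1⊕1⊕1⊕0⊕1⊕0⊕0⊕1 = 0
s2: b2⊕b3⊕b6⊕b7⊕b10⊕b11⊕b14⊕b15⊕b18⊕b19⊕b22⊕b23⊕b26⊕b27⊕b30⊕b31 = 0⊕1⊕0⊕1⊕1⊕0⊕1⊕0⊕1⊕1⊕1⊕0⊕0⊕0⊕1⊕1 = 1
s4: b4⊕b5⊕b6⊕b7⊕b12⊕b13⊕b14⊕b15⊕b20⊕b21⊕b22⊕b23⊕b28⊕b29⊕b30⊕b31 = 0⊕1⊕0⊕1⊕1⊕1⊕1⊕0⊕0⊕1⊕1⊕0⊕1⊕0⊕1⊕1 = 0
s8: b8⊕b9⊕b10⊕b11⊕b12⊕b13⊕b14⊕b15⊕b24⊕b25⊕b26⊕b27⊕b28⊕b29⊕b30⊕b31 = 1⊕1⊕1⊕0⊕1⊕1⊕1⊕0⊕1⊕1⊕0⊕0⊕1⊕0⊕1⊕1 = 1
s16: b16⊕b17⊕b18⊕b19⊕b20⊕b21⊕b22⊕b23⊕b24⊕b25⊕b26⊕b27⊕b28⊕b29⊕b30⊕b31 = 0⊕1⊕1⊕1⊕0⊕1⊕1⊕0⊕1⊕1⊕0⊕0⊕1⊕0⊕1⊕1 = 0
Syndrome (s16...s1) = 01010 → position 10.
Flip bit 10: corrected codeword = 0010101110011100111011011001011
Data bits at positions 3,5,6,7,9,10,11,12,13,14,15,17,18,19,20,21,22,23,24,25,26,27,28,29,30,31: 11011001110111011011001011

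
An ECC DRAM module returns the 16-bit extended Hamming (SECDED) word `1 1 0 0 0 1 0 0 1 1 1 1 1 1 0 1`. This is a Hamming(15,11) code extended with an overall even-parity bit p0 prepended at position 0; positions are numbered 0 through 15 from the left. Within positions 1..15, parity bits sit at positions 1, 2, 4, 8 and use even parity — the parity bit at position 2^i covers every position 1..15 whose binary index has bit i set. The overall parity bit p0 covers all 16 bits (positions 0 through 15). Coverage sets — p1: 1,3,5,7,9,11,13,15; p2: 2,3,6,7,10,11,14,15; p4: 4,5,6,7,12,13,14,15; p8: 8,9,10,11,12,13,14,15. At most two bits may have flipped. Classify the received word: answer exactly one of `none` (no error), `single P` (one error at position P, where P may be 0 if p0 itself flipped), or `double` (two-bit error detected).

double

s1: b1⊕b3⊕b5⊕b7⊕b9⊕b11⊕b13⊕b15 = 1⊕0⊕1⊕0⊕1⊕1⊕1⊕1 = 0
s2: b2⊕b3⊕b6⊕b7⊕b10⊕b11⊕b14⊕b15 = 0⊕0⊕0⊕0⊕1⊕1⊕0⊕1 = 1
s4: b4⊕b5⊕b6⊕b7⊕b12⊕b13⊕b14⊕b15 = 0⊕1⊕0⊕0⊕1⊕1⊕0⊕1 = 0
s8: b8⊕b9⊕b10⊕b11⊕b12⊕b13⊕b14⊕b15 = 1⊕1⊕1⊕1⊕1⊕1⊕0⊕1 = 1
Syndrome (s8...s1) = 1010 → position 10.
Overall parity (XOR of all 16 bits, including p0): 1⊕1⊕0⊕0⊕0⊕1⊕0⊕0⊕1⊕1⊕1⊕1⊕1⊕1⊕0⊕1 = 0
Overall=0, syndrome position=10 → double-bit error detected (uncorrectable).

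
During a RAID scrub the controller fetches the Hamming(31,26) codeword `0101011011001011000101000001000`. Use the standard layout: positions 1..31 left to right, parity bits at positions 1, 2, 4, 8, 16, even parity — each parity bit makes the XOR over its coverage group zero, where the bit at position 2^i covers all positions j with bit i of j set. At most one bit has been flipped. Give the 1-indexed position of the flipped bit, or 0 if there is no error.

8

s1: b1⊕b3⊕b5⊕b7⊕b9⊕b11⊕b13⊕b15⊕b17⊕b19⊕b21⊕b23⊕b25⊕b27⊕b29⊕b31 = 0⊕0⊕0⊕1⊕1⊕0⊕1⊕1⊕0⊕0⊕0⊕0⊕0⊕0⊕0⊕0 = 0
s2: b2⊕b3⊕b6⊕b7⊕b10⊕b11⊕b14⊕b15⊕b18⊕b19⊕b22⊕b23⊕b26⊕b27⊕b30⊕b31 = 1⊕0⊕1⊕1⊕1⊕0⊕0⊕1⊕0⊕0⊕1⊕0⊕0⊕0⊕0⊕0 = 0
s4: b4⊕b5⊕b6⊕b7⊕b12⊕b13⊕b14⊕b15⊕b20⊕b21⊕b22⊕b23⊕b28⊕b29⊕b30⊕b31 = 1⊕0⊕1⊕1⊕0⊕1⊕0⊕1⊕1⊕0⊕1⊕0⊕1⊕0⊕0⊕0 = 0
s8: b8⊕b9⊕b10⊕b11⊕b12⊕b13⊕b14⊕b15⊕b24⊕b25⊕b26⊕b27⊕b28⊕b29⊕b30⊕b31 = 0⊕1⊕1⊕0⊕0⊕1⊕0⊕1⊕0⊕0⊕0⊕0⊕1⊕0⊕0⊕0 = 1
s16: b16⊕b17⊕b18⊕b19⊕b20⊕b21⊕b22⊕b23⊕b24⊕b25⊕b26⊕b27⊕b28⊕b29⊕b30⊕b31 = 1⊕0⊕0⊕0⊕1⊕0⊕1⊕0⊕0⊕0⊕0⊕0⊕1⊕0⊕0⊕0 = 0
Syndrome (s16...s1) = 01000 → position 8.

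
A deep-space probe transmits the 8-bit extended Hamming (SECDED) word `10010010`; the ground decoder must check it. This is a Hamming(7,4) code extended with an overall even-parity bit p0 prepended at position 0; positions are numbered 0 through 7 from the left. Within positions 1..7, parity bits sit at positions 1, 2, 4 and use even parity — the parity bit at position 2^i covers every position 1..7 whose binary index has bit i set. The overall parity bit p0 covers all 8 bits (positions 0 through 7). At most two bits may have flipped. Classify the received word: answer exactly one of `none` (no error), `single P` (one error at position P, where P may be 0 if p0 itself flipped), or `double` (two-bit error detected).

s1: b1⊕b3⊕b5⊕b7 = 0⊕1⊕0⊕0 = 1
s2: b2⊕b3⊕b6⊕b7 = 0⊕1⊕1⊕0 = 0
s4: b4⊕b5⊕b6⊕b7 = 0⊕0⊕1⊕0 = 1
Syndrome (s4...s1) = 101 → position 5.
Overall parity (XOR of all 8 bits, including p0): 1⊕0⊕0⊕1⊕0⊕0⊕1⊕0 = 1
Overall=1, syndrome position=5 → single-bit error at position 5.

single 5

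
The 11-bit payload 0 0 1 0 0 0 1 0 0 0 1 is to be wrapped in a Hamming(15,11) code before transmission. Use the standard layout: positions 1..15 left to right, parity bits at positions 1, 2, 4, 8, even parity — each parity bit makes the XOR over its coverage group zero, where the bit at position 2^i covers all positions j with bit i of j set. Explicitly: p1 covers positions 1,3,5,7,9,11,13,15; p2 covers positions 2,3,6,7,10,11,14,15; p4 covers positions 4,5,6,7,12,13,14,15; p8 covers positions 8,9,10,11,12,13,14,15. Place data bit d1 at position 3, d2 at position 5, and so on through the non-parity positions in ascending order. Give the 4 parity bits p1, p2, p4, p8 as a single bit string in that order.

0100

Place data bits at non-power-of-two positions: b3=0, b5=0, b6=1, b7=0, b9=0, b10=0, b11=1, b12=0, b13=0, b14=0, b15=1.
p1 = XOR of data positions {3,5,7,9,11,13,15} = 0⊕0⊕0⊕0⊕1⊕0⊕1 = 0
p2 = XOR of data positions {3,6,7,10,11,14,15} = 0⊕1⊕0⊕0⊕1⊕0⊕1 = 1
p4 = XOR of data positions {5,6,7,12,13,14,15} = 0⊕1⊕0⊕0⊕0⊕0⊕1 = 0
p8 = XOR of data positions {9,10,11,12,13,14,15} = 0⊕0⊕1⊕0⊕0⊕0⊕1 = 0
Parity bits p1,p2,p4,p8 = 0100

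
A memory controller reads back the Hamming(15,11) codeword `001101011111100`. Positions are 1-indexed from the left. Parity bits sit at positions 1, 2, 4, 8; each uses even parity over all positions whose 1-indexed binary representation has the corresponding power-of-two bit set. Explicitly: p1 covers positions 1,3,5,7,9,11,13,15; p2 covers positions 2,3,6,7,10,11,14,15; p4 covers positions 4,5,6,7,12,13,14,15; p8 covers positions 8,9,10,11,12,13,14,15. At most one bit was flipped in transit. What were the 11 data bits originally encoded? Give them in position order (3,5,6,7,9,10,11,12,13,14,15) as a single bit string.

10101111100

s1: b1⊕b3⊕b5⊕b7⊕b9⊕b11⊕b13⊕b15 = 0⊕1⊕0⊕0⊕1⊕1⊕1⊕0 = 0
s2: b2⊕b3⊕b6⊕b7⊕b10⊕b11⊕b14⊕b15 = 0⊕1⊕1⊕0⊕1⊕1⊕0⊕0 = 0
s4: b4⊕b5⊕b6⊕b7⊕b12⊕b13⊕b14⊕b15 = 1⊕0⊕1⊕0⊕1⊕1⊕0⊕0 = 0
s8: b8⊕b9⊕b10⊕b11⊕b12⊕b13⊕b14⊕b15 = 1⊕1⊕1⊕1⊕1⊕1⊕0⊕0 = 0
Syndrome (s8...s1) = 0000 → position 0 (no error).
No correction needed.
Data bits at positions 3,5,6,7,9,10,11,12,13,14,15: 10101111100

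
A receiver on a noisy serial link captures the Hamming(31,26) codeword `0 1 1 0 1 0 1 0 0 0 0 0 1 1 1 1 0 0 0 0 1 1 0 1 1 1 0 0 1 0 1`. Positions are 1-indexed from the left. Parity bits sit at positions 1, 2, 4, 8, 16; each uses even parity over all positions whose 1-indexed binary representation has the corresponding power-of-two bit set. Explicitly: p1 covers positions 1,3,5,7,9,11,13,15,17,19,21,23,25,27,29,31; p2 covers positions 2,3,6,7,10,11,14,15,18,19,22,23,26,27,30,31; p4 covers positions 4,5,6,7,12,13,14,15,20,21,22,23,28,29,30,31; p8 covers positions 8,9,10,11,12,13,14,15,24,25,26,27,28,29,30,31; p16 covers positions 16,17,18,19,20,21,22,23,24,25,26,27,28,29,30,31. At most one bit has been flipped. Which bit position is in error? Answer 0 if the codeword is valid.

5

s1: b1⊕b3⊕b5⊕b7⊕b9⊕b11⊕b13⊕b15⊕b17⊕b19⊕b21⊕b23⊕b25⊕b27⊕b29⊕b31 = 0⊕1⊕1⊕1⊕0⊕0⊕1⊕1⊕0⊕0⊕1⊕0⊕1⊕0⊕1⊕1 = 1
s2: b2⊕b3⊕b6⊕b7⊕b10⊕b11⊕b14⊕b15⊕b18⊕b19⊕b22⊕b23⊕b26⊕b27⊕b30⊕b31 = 1⊕1⊕0⊕1⊕0⊕0⊕1⊕1⊕0⊕0⊕1⊕0⊕1⊕0⊕0⊕1 = 0
s4: b4⊕b5⊕b6⊕b7⊕b12⊕b13⊕b14⊕b15⊕b20⊕b21⊕b22⊕b23⊕b28⊕b29⊕b30⊕b31 = 0⊕1⊕0⊕1⊕0⊕1⊕1⊕1⊕0⊕1⊕1⊕0⊕0⊕1⊕0⊕1 = 1
s8: b8⊕b9⊕b10⊕b11⊕b12⊕b13⊕b14⊕b15⊕b24⊕b25⊕b26⊕b27⊕b28⊕b29⊕b30⊕b31 = 0⊕0⊕0⊕0⊕0⊕1⊕1⊕1⊕1⊕1⊕1⊕0⊕0⊕1⊕0⊕1 = 0
s16: b16⊕b17⊕b18⊕b19⊕b20⊕b21⊕b22⊕b23⊕b24⊕b25⊕b26⊕b27⊕b28⊕b29⊕b30⊕b31 = 1⊕0⊕0⊕0⊕0⊕1⊕1⊕0⊕1⊕1⊕1⊕0⊕0⊕1⊕0⊕1 = 0
Syndrome (s16...s1) = 00101 → position 5.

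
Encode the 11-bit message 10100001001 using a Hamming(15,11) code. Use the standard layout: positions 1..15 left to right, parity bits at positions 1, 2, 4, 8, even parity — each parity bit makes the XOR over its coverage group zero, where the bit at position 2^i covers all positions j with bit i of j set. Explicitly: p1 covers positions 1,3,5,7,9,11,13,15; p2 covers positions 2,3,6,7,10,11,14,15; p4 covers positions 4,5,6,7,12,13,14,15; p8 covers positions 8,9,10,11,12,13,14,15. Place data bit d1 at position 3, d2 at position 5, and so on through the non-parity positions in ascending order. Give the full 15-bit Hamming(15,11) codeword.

Place data bits at non-power-of-two positions: b3=1, b5=0, b6=1, b7=0, b9=0, b10=0, b11=0, b12=1, b13=0, b14=0, b15=1.
p1 = XOR of data positions {3,5,7,9,11,13,15} = 1⊕0⊕0⊕0⊕0⊕0⊕1 = 0
p2 = XOR of data positions {3,6,7,10,11,14,15} = 1⊕1⊕0⊕0⊕0⊕0⊕1 = 1
p4 = XOR of data positions {5,6,7,12,13,14,15} = 0⊕1⊕0⊕1⊕0⊕0⊕1 = 1
p8 = XOR of data positions {9,10,11,12,13,14,15} = 0⊕0⊕0⊕1⊕0⊕0⊕1 = 0
Codeword b1..b15 = 011101000001001

011101000001001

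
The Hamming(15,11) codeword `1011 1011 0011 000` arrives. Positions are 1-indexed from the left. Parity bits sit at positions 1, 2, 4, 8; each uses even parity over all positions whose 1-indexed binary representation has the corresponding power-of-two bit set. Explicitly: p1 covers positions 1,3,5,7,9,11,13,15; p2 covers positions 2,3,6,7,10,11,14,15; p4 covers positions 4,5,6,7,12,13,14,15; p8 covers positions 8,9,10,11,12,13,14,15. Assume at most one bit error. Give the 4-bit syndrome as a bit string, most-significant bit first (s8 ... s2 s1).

1011

s1: b1⊕b3⊕b5⊕b7⊕b9⊕b11⊕b13⊕b15 = 1⊕1⊕1⊕1⊕0⊕1⊕0⊕0 = 1
s2: b2⊕b3⊕b6⊕b7⊕b10⊕b11⊕b14⊕b15 = 0⊕1⊕0⊕1⊕0⊕1⊕0⊕0 = 1
s4: b4⊕b5⊕b6⊕b7⊕b12⊕b13⊕b14⊕b15 = 1⊕1⊕0⊕1⊕1⊕0⊕0⊕0 = 0
s8: b8⊕b9⊕b10⊕b11⊕b12⊕b13⊕b14⊕b15 = 1⊕0⊕0⊕1⊕1⊕0⊕0⊕0 = 1
Syndrome (s8...s1) = 1011 → position 11.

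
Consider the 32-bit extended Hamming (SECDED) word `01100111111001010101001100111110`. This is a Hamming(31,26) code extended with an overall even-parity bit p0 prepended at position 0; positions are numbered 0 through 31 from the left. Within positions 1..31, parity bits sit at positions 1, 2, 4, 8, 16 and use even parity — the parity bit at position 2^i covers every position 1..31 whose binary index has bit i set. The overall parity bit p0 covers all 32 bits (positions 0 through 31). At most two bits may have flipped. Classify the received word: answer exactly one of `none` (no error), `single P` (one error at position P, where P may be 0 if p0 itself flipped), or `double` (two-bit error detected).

single 19

s1: b1⊕b3⊕b5⊕b7⊕b9⊕b11⊕b13⊕b15⊕b17⊕b19⊕b21⊕b23⊕b25⊕b27⊕b29⊕b31 = 1⊕0⊕1⊕1⊕1⊕0⊕1⊕1⊕1⊕1⊕0⊕1⊕0⊕1⊕1⊕0 = 1
s2: b2⊕b3⊕b6⊕b7⊕b10⊕b11⊕b14⊕b15⊕b18⊕b19⊕b22⊕b23⊕b26⊕b27⊕b30⊕b31 = 1⊕0⊕1⊕1⊕1⊕0⊕0⊕1⊕0⊕1⊕1⊕1⊕1⊕1⊕1⊕0 = 1
s4: b4⊕b5⊕b6⊕b7⊕b12⊕b13⊕b14⊕b15⊕b20⊕b21⊕b22⊕b23⊕b28⊕b29⊕b30⊕b31 = 0⊕1⊕1⊕1⊕0⊕1⊕0⊕1⊕0⊕0⊕1⊕1⊕1⊕1⊕1⊕0 = 0
s8: b8⊕b9⊕b10⊕b11⊕b12⊕b13⊕b14⊕b15⊕b24⊕b25⊕b26⊕b27⊕b28⊕b29⊕b30⊕b31 = 1⊕1⊕1⊕0⊕0⊕1⊕0⊕1⊕0⊕0⊕1⊕1⊕1⊕1⊕1⊕0 = 0
s16: b16⊕b17⊕b18⊕b19⊕b20⊕b21⊕b22⊕b23⊕b24⊕b25⊕b26⊕b27⊕b28⊕b29⊕b30⊕b31 = 0⊕1⊕0⊕1⊕0⊕0⊕1⊕1⊕0⊕0⊕1⊕1⊕1⊕1⊕1⊕0 = 1
Syndrome (s16...s1) = 10011 → position 19.
Overall parity (XOR of all 32 bits, including p0): 0⊕1⊕1⊕0⊕0⊕1⊕1⊕1⊕1⊕1⊕1⊕0⊕0⊕1⊕0⊕1⊕0⊕1⊕0⊕1⊕0⊕0⊕1⊕1⊕0⊕0⊕1⊕1⊕1⊕1⊕1⊕0 = 1
Overall=1, syndrome position=19 → single-bit error at position 19.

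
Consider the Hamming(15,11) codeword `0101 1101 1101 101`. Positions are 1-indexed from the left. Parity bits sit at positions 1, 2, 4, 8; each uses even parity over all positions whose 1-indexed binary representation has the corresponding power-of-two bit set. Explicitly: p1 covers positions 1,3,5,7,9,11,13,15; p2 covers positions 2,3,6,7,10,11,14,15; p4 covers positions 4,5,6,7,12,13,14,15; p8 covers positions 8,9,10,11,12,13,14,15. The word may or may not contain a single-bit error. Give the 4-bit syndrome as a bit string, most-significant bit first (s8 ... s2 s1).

s1: b1⊕b3⊕b5⊕b7⊕b9⊕b11⊕b13⊕b15 = 0⊕0⊕1⊕0⊕1⊕0⊕1⊕1 = 0
s2: b2⊕b3⊕b6⊕b7⊕b10⊕b11⊕b14⊕b15 = 1⊕0⊕1⊕0⊕1⊕0⊕0⊕1 = 0
s4: b4⊕b5⊕b6⊕b7⊕b12⊕b13⊕b14⊕b15 = 1⊕1⊕1⊕0⊕1⊕1⊕0⊕1 = 0
s8: b8⊕b9⊕b10⊕b11⊕b12⊕b13⊕b14⊕b15 = 1⊕1⊕1⊕0⊕1⊕1⊕0⊕1 = 0
Syndrome (s8...s1) = 0000 → position 0 (no error).

0000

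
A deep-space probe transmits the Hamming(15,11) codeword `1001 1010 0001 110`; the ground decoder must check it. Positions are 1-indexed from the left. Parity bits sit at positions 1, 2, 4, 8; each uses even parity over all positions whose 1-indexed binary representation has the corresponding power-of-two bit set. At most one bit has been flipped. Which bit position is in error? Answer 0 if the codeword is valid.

s1: b1⊕b3⊕b5⊕b7⊕b9⊕b11⊕b13⊕b15 = 1⊕0⊕1⊕1⊕0⊕0⊕1⊕0 = 0
s2: b2⊕b3⊕b6⊕b7⊕b10⊕b11⊕b14⊕b15 = 0⊕0⊕0⊕1⊕0⊕0⊕1⊕0 = 0
s4: b4⊕b5⊕b6⊕b7⊕b12⊕b13⊕b14⊕b15 = 1⊕1⊕0⊕1⊕1⊕1⊕1⊕0 = 0
s8: b8⊕b9⊕b10⊕b11⊕b12⊕b13⊕b14⊕b15 = 0⊕0⊕0⊕0⊕1⊕1⊕1⊕0 = 1
Syndrome (s8...s1) = 1000 → position 8.

8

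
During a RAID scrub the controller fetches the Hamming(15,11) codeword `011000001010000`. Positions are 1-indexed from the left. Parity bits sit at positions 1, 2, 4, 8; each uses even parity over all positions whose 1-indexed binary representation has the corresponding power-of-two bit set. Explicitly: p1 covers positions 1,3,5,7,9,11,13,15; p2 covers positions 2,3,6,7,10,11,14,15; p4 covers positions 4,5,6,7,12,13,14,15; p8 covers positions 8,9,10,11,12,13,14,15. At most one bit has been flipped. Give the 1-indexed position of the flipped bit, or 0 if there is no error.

3

s1: b1⊕b3⊕b5⊕b7⊕b9⊕b11⊕b13⊕b15 = 0⊕1⊕0⊕0⊕1⊕1⊕0⊕0 = 1
s2: b2⊕b3⊕b6⊕b7⊕b10⊕b11⊕b14⊕b15 = 1⊕1⊕0⊕0⊕0⊕1⊕0⊕0 = 1
s4: b4⊕b5⊕b6⊕b7⊕b12⊕b13⊕b14⊕b15 = 0⊕0⊕0⊕0⊕0⊕0⊕0⊕0 = 0
s8: b8⊕b9⊕b10⊕b11⊕b12⊕b13⊕b14⊕b15 = 0⊕1⊕0⊕1⊕0⊕0⊕0⊕0 = 0
Syndrome (s8...s1) = 0011 → position 3.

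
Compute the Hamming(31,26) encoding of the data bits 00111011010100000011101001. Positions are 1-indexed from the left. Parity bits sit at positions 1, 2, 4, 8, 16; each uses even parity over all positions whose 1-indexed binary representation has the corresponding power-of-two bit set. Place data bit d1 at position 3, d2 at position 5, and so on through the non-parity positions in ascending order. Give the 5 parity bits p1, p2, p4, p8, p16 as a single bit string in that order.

Place data bits at non-power-of-two positions: b3=0, b5=0, b6=1, b7=1, b9=1, b10=0, b11=1, b12=1, b13=0, b14=1, b15=0, b17=1, b18=0, b19=0, b20=0, b21=0, b22=0, b23=0, b24=1, b25=1, b26=1, b27=0, b28=1, b29=0, b30=0, b31=1.
p1 = XOR of data positions {3,5,7,9,11,13,15,17,19,21,23,25,27,29,31} = 0⊕0⊕1⊕1⊕1⊕0⊕0⊕1⊕0⊕0⊕0⊕1⊕0⊕0⊕1 = 0
p2 = XOR of data positions {3,6,7,10,11,14,15,18,19,22,23,26,27,30,31} = 0⊕1⊕1⊕0⊕1⊕1⊕0⊕0⊕0⊕0⊕0⊕1⊕0⊕0⊕1 = 0
p4 = XOR of data positions {5,6,7,12,13,14,15,20,21,22,23,28,29,30,31} = 0⊕1⊕1⊕1⊕0⊕1⊕0⊕0⊕0⊕0⊕0⊕1⊕0⊕0⊕1 = 0
p8 = XOR of data positions {9,10,11,12,13,14,15,24,25,26,27,28,29,30,31} = 1⊕0⊕1⊕1⊕0⊕1⊕0⊕1⊕1⊕1⊕0⊕1⊕0⊕0⊕1 = 1
p16 = XOR of data positions {17,18,19,20,21,22,23,24,25,26,27,28,29,30,31} = 1⊕0⊕0⊕0⊕0⊕0⊕0⊕1⊕1⊕1⊕0⊕1⊕0⊕0⊕1 = 0
Parity bits p1,p2,p4,p8,p16 = 00010

00010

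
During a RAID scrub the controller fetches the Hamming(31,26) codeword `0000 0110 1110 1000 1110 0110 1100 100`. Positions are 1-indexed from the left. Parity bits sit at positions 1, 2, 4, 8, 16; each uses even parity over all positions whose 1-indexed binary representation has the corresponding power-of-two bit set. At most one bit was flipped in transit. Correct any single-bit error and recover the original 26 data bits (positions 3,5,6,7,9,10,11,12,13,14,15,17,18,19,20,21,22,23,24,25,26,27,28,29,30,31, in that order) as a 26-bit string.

s1: b1⊕b3⊕b5⊕b7⊕b9⊕b11⊕b13⊕b15⊕b17⊕b19⊕b21⊕b23⊕b25⊕b27⊕b29⊕b31 = 0⊕0⊕0⊕1⊕1⊕1⊕1⊕0⊕1⊕1⊕0⊕1⊕1⊕0⊕1⊕0 = 1
s2: b2⊕b3⊕b6⊕b7⊕b10⊕b11⊕b14⊕b15⊕b18⊕b19⊕b22⊕b23⊕b26⊕b27⊕b30⊕b31 = 0⊕0⊕1⊕1⊕1⊕1⊕0⊕0⊕1⊕1⊕1⊕1⊕1⊕0⊕0⊕0 = 1
s4: b4⊕b5⊕b6⊕b7⊕b12⊕b13⊕b14⊕b15⊕b20⊕b21⊕b22⊕b23⊕b28⊕b29⊕b30⊕b31 = 0⊕0⊕1⊕1⊕0⊕1⊕0⊕0⊕0⊕0⊕1⊕1⊕0⊕1⊕0⊕0 = 0
s8: b8⊕b9⊕b10⊕b11⊕b12⊕b13⊕b14⊕b15⊕b24⊕b25⊕b26⊕b27⊕b28⊕b29⊕b30⊕b31 = 0⊕1⊕1⊕1⊕0⊕1⊕0⊕0⊕0⊕1⊕1⊕0⊕0⊕1⊕0⊕0 = 1
s16: b16⊕b17⊕b18⊕b19⊕b20⊕b21⊕b22⊕b23⊕b24⊕b25⊕b26⊕b27⊕b28⊕b29⊕b30⊕b31 = 0⊕1⊕1⊕1⊕0⊕0⊕1⊕1⊕0⊕1⊕1⊕0⊕0⊕1⊕0⊕0 = 0
Syndrome (s16...s1) = 01011 → position 11.
Flip bit 11: corrected codeword = 0000011011001000111001101100100
Data bits at positions 3,5,6,7,9,10,11,12,13,14,15,17,18,19,20,21,22,23,24,25,26,27,28,29,30,31: 00111100100111001101100100

00111100100111001101100100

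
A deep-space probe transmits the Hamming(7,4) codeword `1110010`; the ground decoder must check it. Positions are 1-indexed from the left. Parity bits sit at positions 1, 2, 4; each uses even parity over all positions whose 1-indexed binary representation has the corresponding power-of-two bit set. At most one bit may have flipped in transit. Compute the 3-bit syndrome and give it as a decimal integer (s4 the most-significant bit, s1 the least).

s1: b1⊕b3⊕b5⊕b7 = 1⊕1⊕0⊕0 = 0
s2: b2⊕b3⊕b6⊕b7 = 1⊕1⊕1⊕0 = 1
s4: b4⊕b5⊕b6⊕b7 = 0⊕0⊕1⊕0 = 1
Syndrome (s4...s1) = 110 → position 6.

6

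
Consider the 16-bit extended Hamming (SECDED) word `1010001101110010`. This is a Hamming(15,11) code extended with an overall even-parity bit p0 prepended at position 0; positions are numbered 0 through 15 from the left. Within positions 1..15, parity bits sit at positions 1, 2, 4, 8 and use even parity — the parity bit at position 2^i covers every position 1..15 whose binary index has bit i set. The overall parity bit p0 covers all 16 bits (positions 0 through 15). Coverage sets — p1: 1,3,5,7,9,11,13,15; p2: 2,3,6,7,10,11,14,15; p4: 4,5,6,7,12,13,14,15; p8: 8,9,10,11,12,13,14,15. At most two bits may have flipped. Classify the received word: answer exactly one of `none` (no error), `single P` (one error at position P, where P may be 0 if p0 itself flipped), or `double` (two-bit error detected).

s1: b1⊕b3⊕b5⊕b7⊕b9⊕b11⊕b13⊕b15 = 0⊕0⊕0⊕1⊕1⊕1⊕0⊕0 = 1
s2: b2⊕b3⊕b6⊕b7⊕b10⊕b11⊕b14⊕b15 = 1⊕0⊕1⊕1⊕1⊕1⊕1⊕0 = 0
s4: b4⊕b5⊕b6⊕b7⊕b12⊕b13⊕b14⊕b15 = 0⊕0⊕1⊕1⊕0⊕0⊕1⊕0 = 1
s8: b8⊕b9⊕b10⊕b11⊕b12⊕b13⊕b14⊕b15 = 0⊕1⊕1⊕1⊕0⊕0⊕1⊕0 = 0
Syndrome (s8...s1) = 0101 → position 5.
Overall parity (XOR of all 16 bits, including p0): 1⊕0⊕1⊕0⊕0⊕0⊕1⊕1⊕0⊕1⊕1⊕1⊕0⊕0⊕1⊕0 = 0
Overall=0, syndrome position=5 → double-bit error detected (uncorrectable).

double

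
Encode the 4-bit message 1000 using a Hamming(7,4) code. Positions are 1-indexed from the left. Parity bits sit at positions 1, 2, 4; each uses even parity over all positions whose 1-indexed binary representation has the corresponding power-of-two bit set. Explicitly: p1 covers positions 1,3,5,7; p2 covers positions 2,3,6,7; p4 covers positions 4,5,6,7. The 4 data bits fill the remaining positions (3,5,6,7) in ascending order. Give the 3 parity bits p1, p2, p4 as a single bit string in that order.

110

Place data bits at non-power-of-two positions: b3=1, b5=0, b6=0, b7=0.
p1 = XOR of data positions {3,5,7} = 1⊕0⊕0 = 1
p2 = XOR of data positions {3,6,7} = 1⊕0⊕0 = 1
p4 = XOR of data positions {5,6,7} = 0⊕0⊕0 = 0
Parity bits p1,p2,p4 = 110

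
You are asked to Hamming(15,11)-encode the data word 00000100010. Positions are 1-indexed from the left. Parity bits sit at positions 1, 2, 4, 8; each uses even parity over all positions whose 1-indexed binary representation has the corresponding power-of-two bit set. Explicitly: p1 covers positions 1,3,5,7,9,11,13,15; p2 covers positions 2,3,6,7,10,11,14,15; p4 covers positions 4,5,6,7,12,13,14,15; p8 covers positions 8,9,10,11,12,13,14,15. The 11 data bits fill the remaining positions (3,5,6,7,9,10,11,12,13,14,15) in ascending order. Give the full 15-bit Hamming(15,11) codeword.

Place data bits at non-power-of-two positions: b3=0, b5=0, b6=0, b7=0, b9=0, b10=1, b11=0, b12=0, b13=0, b14=1, b15=0.
p1 = XOR of data positions {3,5,7,9,11,13,15} = 0⊕0⊕0⊕0⊕0⊕0⊕0 = 0
p2 = XOR of data positions {3,6,7,10,11,14,15} = 0⊕0⊕0⊕1⊕0⊕1⊕0 = 0
p4 = XOR of data positions {5,6,7,12,13,14,15} = 0⊕0⊕0⊕0⊕0⊕1⊕0 = 1
p8 = XOR of data positions {9,10,11,12,13,14,15} = 0⊕1⊕0⊕0⊕0⊕1⊕0 = 0
Codeword b1..b15 = 000100000100010

000100000100010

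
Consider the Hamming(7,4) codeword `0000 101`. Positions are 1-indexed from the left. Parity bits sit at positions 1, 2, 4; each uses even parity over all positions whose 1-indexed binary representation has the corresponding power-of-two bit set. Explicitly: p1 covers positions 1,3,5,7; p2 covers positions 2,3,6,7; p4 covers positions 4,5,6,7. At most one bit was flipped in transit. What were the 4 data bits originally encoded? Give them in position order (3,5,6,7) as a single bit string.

s1: b1⊕b3⊕b5⊕b7 = 0⊕0⊕1⊕1 = 0
s2: b2⊕b3⊕b6⊕b7 = 0⊕0⊕0⊕1 = 1
s4: b4⊕b5⊕b6⊕b7 = 0⊕1⊕0⊕1 = 0
Syndrome (s4...s1) = 010 → position 2.
Flip bit 2: corrected codeword = 0100101
Data bits at positions 3,5,6,7: 0101

0101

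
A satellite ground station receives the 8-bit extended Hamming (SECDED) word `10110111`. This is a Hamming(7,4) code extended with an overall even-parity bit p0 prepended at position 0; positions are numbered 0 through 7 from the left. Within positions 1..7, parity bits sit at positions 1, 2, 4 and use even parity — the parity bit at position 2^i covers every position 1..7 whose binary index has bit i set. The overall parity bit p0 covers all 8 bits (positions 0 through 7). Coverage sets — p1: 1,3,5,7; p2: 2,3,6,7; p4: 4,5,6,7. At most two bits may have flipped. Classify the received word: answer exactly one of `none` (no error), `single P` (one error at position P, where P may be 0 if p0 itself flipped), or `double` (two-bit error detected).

double

s1: b1⊕b3⊕b5⊕b7 = 0⊕1⊕1⊕1 = 1
s2: b2⊕b3⊕b6⊕b7 = 1⊕1⊕1⊕1 = 0
s4: b4⊕b5⊕b6⊕b7 = 0⊕1⊕1⊕1 = 1
Syndrome (s4...s1) = 101 → position 5.
Overall parity (XOR of all 8 bits, including p0): 1⊕0⊕1⊕1⊕0⊕1⊕1⊕1 = 0
Overall=0, syndrome position=5 → double-bit error detected (uncorrectable).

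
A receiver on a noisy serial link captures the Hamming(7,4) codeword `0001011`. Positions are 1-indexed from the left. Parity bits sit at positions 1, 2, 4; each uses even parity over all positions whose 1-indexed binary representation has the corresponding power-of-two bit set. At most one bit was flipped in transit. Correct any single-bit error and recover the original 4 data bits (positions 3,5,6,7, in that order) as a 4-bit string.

s1: b1⊕b3⊕b5⊕b7 = 0⊕0⊕0⊕1 = 1
s2: b2⊕b3⊕b6⊕b7 = 0⊕0⊕1⊕1 = 0
s4: b4⊕b5⊕b6⊕b7 = 1⊕0⊕1⊕1 = 1
Syndrome (s4...s1) = 101 → position 5.
Flip bit 5: corrected codeword = 0001111
Data bits at positions 3,5,6,7: 0111

0111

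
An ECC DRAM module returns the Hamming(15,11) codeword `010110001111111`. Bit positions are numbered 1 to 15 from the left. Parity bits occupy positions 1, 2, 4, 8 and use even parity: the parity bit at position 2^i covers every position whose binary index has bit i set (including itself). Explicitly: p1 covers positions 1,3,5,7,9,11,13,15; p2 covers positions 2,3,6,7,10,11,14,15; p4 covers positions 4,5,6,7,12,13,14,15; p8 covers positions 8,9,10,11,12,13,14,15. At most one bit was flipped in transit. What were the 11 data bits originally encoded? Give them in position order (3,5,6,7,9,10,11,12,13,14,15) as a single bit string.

01001101111

s1: b1⊕b3⊕b5⊕b7⊕b9⊕b11⊕b13⊕b15 = 0⊕0⊕1⊕0⊕1⊕1⊕1⊕1 = 1
s2: b2⊕b3⊕b6⊕b7⊕b10⊕b11⊕b14⊕b15 = 1⊕0⊕0⊕0⊕1⊕1⊕1⊕1 = 1
s4: b4⊕b5⊕b6⊕b7⊕b12⊕b13⊕b14⊕b15 = 1⊕1⊕0⊕0⊕1⊕1⊕1⊕1 = 0
s8: b8⊕b9⊕b10⊕b11⊕b12⊕b13⊕b14⊕b15 = 0⊕1⊕1⊕1⊕1⊕1⊕1⊕1 = 1
Syndrome (s8...s1) = 1011 → position 11.
Flip bit 11: corrected codeword = 010110001101111
Data bits at positions 3,5,6,7,9,10,11,12,13,14,15: 01001101111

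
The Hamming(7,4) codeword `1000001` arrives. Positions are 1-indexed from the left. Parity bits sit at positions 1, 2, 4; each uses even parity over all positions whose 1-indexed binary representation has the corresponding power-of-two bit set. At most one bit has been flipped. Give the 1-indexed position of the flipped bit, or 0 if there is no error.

s1: b1⊕b3⊕b5⊕b7 = 1⊕0⊕0⊕1 = 0
s2: b2⊕b3⊕b6⊕b7 = 0⊕0⊕0⊕1 = 1
s4: b4⊕b5⊕b6⊕b7 = 0⊕0⊕0⊕1 = 1
Syndrome (s4...s1) = 110 → position 6.

6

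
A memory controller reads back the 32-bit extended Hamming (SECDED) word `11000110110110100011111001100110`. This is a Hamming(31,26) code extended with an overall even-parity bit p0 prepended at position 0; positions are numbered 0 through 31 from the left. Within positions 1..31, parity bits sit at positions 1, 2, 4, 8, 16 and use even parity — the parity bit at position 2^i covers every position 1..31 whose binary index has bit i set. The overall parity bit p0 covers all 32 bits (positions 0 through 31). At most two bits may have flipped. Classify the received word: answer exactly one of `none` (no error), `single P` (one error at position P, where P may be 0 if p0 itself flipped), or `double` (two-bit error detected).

s1: b1⊕b3⊕b5⊕b7⊕b9⊕b11⊕b13⊕b15⊕b17⊕b19⊕b21⊕b23⊕b25⊕b27⊕b29⊕b31 = 1⊕0⊕1⊕0⊕1⊕1⊕0⊕0⊕0⊕1⊕1⊕0⊕1⊕0⊕1⊕0 = 0
s2: b2⊕b3⊕b6⊕b7⊕b10⊕b11⊕b14⊕b15⊕b18⊕b19⊕b22⊕b23⊕b26⊕b27⊕b30⊕b31 = 0⊕0⊕1⊕0⊕0⊕1⊕1⊕0⊕1⊕1⊕1⊕0⊕1⊕0⊕1⊕0 = 0
s4: b4⊕b5⊕b6⊕b7⊕b12⊕b13⊕b14⊕b15⊕b20⊕b21⊕b22⊕b23⊕b28⊕b29⊕b30⊕b31 = 0⊕1⊕1⊕0⊕1⊕0⊕1⊕0⊕1⊕1⊕1⊕0⊕0⊕1⊕1⊕0 = 1
s8: b8⊕b9⊕b10⊕b11⊕b12⊕b13⊕b14⊕b15⊕b24⊕b25⊕b26⊕b27⊕b28⊕b29⊕b30⊕b31 = 1⊕1⊕0⊕1⊕1⊕0⊕1⊕0⊕0⊕1⊕1⊕0⊕0⊕1⊕1⊕0 = 1
s16: b16⊕b17⊕b18⊕b19⊕b20⊕b21⊕b22⊕b23⊕b24⊕b25⊕b26⊕b27⊕b28⊕b29⊕b30⊕b31 = 0⊕0⊕1⊕1⊕1⊕1⊕1⊕0⊕0⊕1⊕1⊕0⊕0⊕1⊕1⊕0 = 1
Syndrome (s16...s1) = 11100 → position 28.
Overall parity (XOR of all 32 bits, including p0): 1⊕1⊕0⊕0⊕0⊕1⊕1⊕0⊕1⊕1⊕0⊕1⊕1⊕0⊕1⊕0⊕0⊕0⊕1⊕1⊕1⊕1⊕1⊕0⊕0⊕1⊕1⊕0⊕0⊕1⊕1⊕0 = 0
Overall=0, syndrome position=28 → double-bit error detected (uncorrectable).

double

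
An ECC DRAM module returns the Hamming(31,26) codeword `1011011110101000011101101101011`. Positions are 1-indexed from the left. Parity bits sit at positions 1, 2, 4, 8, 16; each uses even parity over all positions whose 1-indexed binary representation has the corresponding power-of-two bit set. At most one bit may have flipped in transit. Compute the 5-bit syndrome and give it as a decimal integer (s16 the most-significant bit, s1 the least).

s1: b1⊕b3⊕b5⊕b7⊕b9⊕b11⊕b13⊕b15⊕b17⊕b19⊕b21⊕b23⊕b25⊕b27⊕b29⊕b31 = 1⊕1⊕0⊕1⊕1⊕1⊕1⊕0⊕0⊕1⊕0⊕1⊕1⊕0⊕0⊕1 = 0
s2: b2⊕b3⊕b6⊕b7⊕b10⊕b11⊕b14⊕b15⊕b18⊕b19⊕b22⊕b23⊕b26⊕b27⊕b30⊕b31 = 0⊕1⊕1⊕1⊕0⊕1⊕0⊕0⊕1⊕1⊕1⊕1⊕1⊕0⊕1⊕1 = 1
s4: b4⊕b5⊕b6⊕b7⊕b12⊕b13⊕b14⊕b15⊕b20⊕b21⊕b22⊕b23⊕b28⊕b29⊕b30⊕b31 = 1⊕0⊕1⊕1⊕0⊕1⊕0⊕0⊕1⊕0⊕1⊕1⊕1⊕0⊕1⊕1 = 0
s8: b8⊕b9⊕b10⊕b11⊕b12⊕b13⊕b14⊕b15⊕b24⊕b25⊕b26⊕b27⊕b28⊕b29⊕b30⊕b31 = 1⊕1⊕0⊕1⊕0⊕1⊕0⊕0⊕0⊕1⊕1⊕0⊕1⊕0⊕1⊕1 = 1
s16: b16⊕b17⊕b18⊕b19⊕b20⊕b21⊕b22⊕b23⊕b24⊕b25⊕b26⊕b27⊕b28⊕b29⊕b30⊕b31 = 0⊕0⊕1⊕1⊕1⊕0⊕1⊕1⊕0⊕1⊕1⊕0⊕1⊕0⊕1⊕1 = 0
Syndrome (s16...s1) = 01010 → position 10.

10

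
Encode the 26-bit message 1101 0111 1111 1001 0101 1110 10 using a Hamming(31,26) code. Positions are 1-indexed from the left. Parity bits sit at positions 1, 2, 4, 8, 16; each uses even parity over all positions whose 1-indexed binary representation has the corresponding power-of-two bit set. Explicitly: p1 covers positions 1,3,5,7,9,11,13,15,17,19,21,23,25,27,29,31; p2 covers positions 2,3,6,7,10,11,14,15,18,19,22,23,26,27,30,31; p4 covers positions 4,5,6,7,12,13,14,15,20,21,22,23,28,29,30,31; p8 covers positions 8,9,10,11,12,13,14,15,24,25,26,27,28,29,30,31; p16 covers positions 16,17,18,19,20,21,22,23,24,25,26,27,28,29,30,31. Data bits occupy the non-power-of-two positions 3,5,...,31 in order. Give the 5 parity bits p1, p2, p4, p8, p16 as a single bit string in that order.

Place data bits at non-power-of-two positions: b3=1, b5=1, b6=0, b7=1, b9=0, b10=1, b11=1, b12=1, b13=1, b14=1, b15=1, b17=1, b18=1, b19=0, b20=0, b21=1, b22=0, b23=1, b24=0, b25=1, b26=1, b27=1, b28=1, b29=0, b30=1, b31=0.
p1 = XOR of data positions {3,5,7,9,11,13,15,17,19,21,23,25,27,29,31} = 1⊕1⊕1⊕0⊕1⊕1⊕1⊕1⊕0⊕1⊕1⊕1⊕1⊕0⊕0 = 1
p2 = XOR of data positions {3,6,7,10,11,14,15,18,19,22,23,26,27,30,31} = 1⊕0⊕1⊕1⊕1⊕1⊕1⊕1⊕0⊕0⊕1⊕1⊕1⊕1⊕0 = 1
p4 = XOR of data positions {5,6,7,12,13,14,15,20,21,22,23,28,29,30,31} = 1⊕0⊕1⊕1⊕1⊕1⊕1⊕0⊕1⊕0⊕1⊕1⊕0⊕1⊕0 = 0
p8 = XOR of data positions {9,10,11,12,13,14,15,24,25,26,27,28,29,30,31} = 0⊕1⊕1⊕1⊕1⊕1⊕1⊕0⊕1⊕1⊕1⊕1⊕0⊕1⊕0 = 1
p16 = XOR of data positions {17,18,19,20,21,22,23,24,25,26,27,28,29,30,31} = 1⊕1⊕0⊕0⊕1⊕0⊕1⊕0⊕1⊕1⊕1⊕1⊕0⊕1⊕0 = 1
Parity bits p1,p2,p4,p8,p16 = 11011

11011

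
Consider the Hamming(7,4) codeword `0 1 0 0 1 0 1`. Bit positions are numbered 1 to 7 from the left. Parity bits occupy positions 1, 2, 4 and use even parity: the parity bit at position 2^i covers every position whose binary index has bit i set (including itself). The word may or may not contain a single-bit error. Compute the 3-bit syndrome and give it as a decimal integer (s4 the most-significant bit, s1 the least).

0

s1: b1⊕b3⊕b5⊕b7 = 0⊕0⊕1⊕1 = 0
s2: b2⊕b3⊕b6⊕b7 = 1⊕0⊕0⊕1 = 0
s4: b4⊕b5⊕b6⊕b7 = 0⊕1⊕0⊕1 = 0
Syndrome (s4...s1) = 000 → position 0 (no error).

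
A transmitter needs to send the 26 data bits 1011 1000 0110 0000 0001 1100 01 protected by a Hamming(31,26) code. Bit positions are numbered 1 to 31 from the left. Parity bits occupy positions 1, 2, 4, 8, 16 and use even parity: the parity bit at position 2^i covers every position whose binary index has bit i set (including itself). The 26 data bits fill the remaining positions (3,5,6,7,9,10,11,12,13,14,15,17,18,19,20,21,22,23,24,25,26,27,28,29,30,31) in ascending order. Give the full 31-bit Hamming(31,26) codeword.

Place data bits at non-power-of-two positions: b3=1, b5=0, b6=1, b7=1, b9=1, b10=0, b11=0, b12=0, b13=0, b14=1, b15=1, b17=0, b18=0, b19=0, b20=0, b21=0, b22=0, b23=0, b24=0, b25=1, b26=1, b27=1, b28=0, b29=0, b30=0, b31=1.
p1 = XOR of data positions {3,5,7,9,11,13,15,17,19,21,23,25,27,29,31} = 1⊕0⊕1⊕1⊕0⊕0⊕1⊕0⊕0⊕0⊕0⊕1⊕1⊕0⊕1 = 1
p2 = XOR of data positions {3,6,7,10,11,14,15,18,19,22,23,26,27,30,31} = 1⊕1⊕1⊕0⊕0⊕1⊕1⊕0⊕0⊕0⊕0⊕1⊕1⊕0⊕1 = 0
p4 = XOR of data positions {5,6,7,12,13,14,15,20,21,22,23,28,29,30,31} = 0⊕1⊕1⊕0⊕0⊕1⊕1⊕0⊕0⊕0⊕0⊕0⊕0⊕0⊕1 = 1
p8 = XOR of data positions {9,10,11,12,13,14,15,24,25,26,27,28,29,30,31} = 1⊕0⊕0⊕0⊕0⊕1⊕1⊕0⊕1⊕1⊕1⊕0⊕0⊕0⊕1 = 1
p16 = XOR of data positions {17,18,19,20,21,22,23,24,25,26,27,28,29,30,31} = 0⊕0⊕0⊕0⊕0⊕0⊕0⊕0⊕1⊕1⊕1⊕0⊕0⊕0⊕1 = 0
Codeword b1..b31 = 1011011110000110000000001110001

1011011110000110000000001110001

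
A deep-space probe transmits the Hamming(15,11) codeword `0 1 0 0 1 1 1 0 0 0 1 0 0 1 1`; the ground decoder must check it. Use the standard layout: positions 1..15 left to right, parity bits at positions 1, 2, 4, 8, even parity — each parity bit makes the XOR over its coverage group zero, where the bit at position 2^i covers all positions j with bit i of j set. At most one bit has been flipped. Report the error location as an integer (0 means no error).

12

s1: b1⊕b3⊕b5⊕b7⊕b9⊕b11⊕b13⊕b15 = 0⊕0⊕1⊕1⊕0⊕1⊕0⊕1 = 0
s2: b2⊕b3⊕b6⊕b7⊕b10⊕b11⊕b14⊕b15 = 1⊕0⊕1⊕1⊕0⊕1⊕1⊕1 = 0
s4: b4⊕b5⊕b6⊕b7⊕b12⊕b13⊕b14⊕b15 = 0⊕1⊕1⊕1⊕0⊕0⊕1⊕1 = 1
s8: b8⊕b9⊕b10⊕b11⊕b12⊕b13⊕b14⊕b15 = 0⊕0⊕0⊕1⊕0⊕0⊕1⊕1 = 1
Syndrome (s8...s1) = 1100 → position 12.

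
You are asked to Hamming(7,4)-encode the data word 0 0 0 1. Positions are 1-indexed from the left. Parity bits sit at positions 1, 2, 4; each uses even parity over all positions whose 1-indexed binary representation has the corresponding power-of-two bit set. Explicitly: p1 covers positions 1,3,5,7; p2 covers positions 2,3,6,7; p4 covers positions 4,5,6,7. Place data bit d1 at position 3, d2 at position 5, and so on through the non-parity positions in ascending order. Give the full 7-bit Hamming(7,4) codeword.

Place data bits at non-power-of-two positions: b3=0, b5=0, b6=0, b7=1.
p1 = XOR of data positions {3,5,7} = 0⊕0⊕1 = 1
p2 = XOR of data positions {3,6,7} = 0⊕0⊕1 = 1
p4 = XOR of data positions {5,6,7} = 0⊕0⊕1 = 1
Codeword b1..b7 = 1101001

1101001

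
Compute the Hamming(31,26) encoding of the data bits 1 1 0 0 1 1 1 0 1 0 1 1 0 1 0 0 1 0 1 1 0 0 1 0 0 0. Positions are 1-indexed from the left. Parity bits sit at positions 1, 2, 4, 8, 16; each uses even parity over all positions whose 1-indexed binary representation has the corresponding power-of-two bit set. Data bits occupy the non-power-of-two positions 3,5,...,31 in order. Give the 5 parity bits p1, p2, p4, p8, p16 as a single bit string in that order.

Place data bits at non-power-of-two positions: b3=1, b5=1, b6=0, b7=0, b9=1, b10=1, b11=1, b12=0, b13=1, b14=0, b15=1, b17=1, b18=0, b19=1, b20=0, b21=0, b22=1, b23=0, b24=1, b25=1, b26=0, b27=0, b28=1, b29=0, b30=0, b31=0.
p1 = XOR of data positions {3,5,7,9,11,13,15,17,19,21,23,25,27,29,31} = 1⊕1⊕0⊕1⊕1⊕1⊕1⊕1⊕1⊕0⊕0⊕1⊕0⊕0⊕0 = 1
p2 = XOR of data positions {3,6,7,10,11,14,15,18,19,22,23,26,27,30,31} = 1⊕0⊕0⊕1⊕1⊕0⊕1⊕0⊕1⊕1⊕0⊕0⊕0⊕0⊕0 = 0
p4 = XOR of data positions {5,6,7,12,13,14,15,20,21,22,23,28,29,30,31} = 1⊕0⊕0⊕0⊕1⊕0⊕1⊕0⊕0⊕1⊕0⊕1⊕0⊕0⊕0 = 1
p8 = XOR of data positions {9,10,11,12,13,14,15,24,25,26,27,28,29,30,31} = 1⊕1⊕1⊕0⊕1⊕0⊕1⊕1⊕1⊕0⊕0⊕1⊕0⊕0⊕0 = 0
p16 = XOR of data positions {17,18,19,20,21,22,23,24,25,26,27,28,29,30,31} = 1⊕0⊕1⊕0⊕0⊕1⊕0⊕1⊕1⊕0⊕0⊕1⊕0⊕0⊕0 = 0
Parity bits p1,p2,p4,p8,p16 = 10100

10100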